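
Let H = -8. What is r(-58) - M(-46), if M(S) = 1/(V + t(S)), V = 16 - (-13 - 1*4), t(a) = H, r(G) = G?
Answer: -1451/25 ≈ -58.040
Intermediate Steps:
t(a) = -8
V = 33 (V = 16 - (-13 - 4) = 16 - 1*(-17) = 16 + 17 = 33)
M(S) = 1/25 (M(S) = 1/(33 - 8) = 1/25)
r(-58) - M(-46) = -58 - 1*1/25 = -58 - 1/25 = -1451/25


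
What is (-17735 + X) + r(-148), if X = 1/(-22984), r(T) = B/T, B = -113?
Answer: -15081336619/850408 ≈ -17734.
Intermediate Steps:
r(T) = -113/T
X = -1/22984 ≈ -4.3509e-5
(-17735 + X) + r(-148) = (-17735 - 1/22984) - 113/(-148) = -407621241/22984 - 113*(-1/148) = -407621241/22984 + 113/148 = -15081336619/850408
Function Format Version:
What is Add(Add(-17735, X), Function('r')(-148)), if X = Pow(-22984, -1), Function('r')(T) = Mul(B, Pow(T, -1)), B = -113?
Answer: Rational(-15081336619, 850408) ≈ -17734.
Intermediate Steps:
Function('r')(T) = Mul(-113, Pow(T, -1))
X = Rational(-1, 22984) ≈ -4.3509e-5
Add(Add(-17735, X), Function('r')(-148)) = Add(Add(-17735, Rational(-1, 22984)), Mul(-113, Pow(-148, -1))) = Add(Rational(-407621241, 22984), Mul(-113, Rational(-1, 148))) = Add(Rational(-407621241, 22984), Rational(113, 148)) = Rational(-15081336619, 850408)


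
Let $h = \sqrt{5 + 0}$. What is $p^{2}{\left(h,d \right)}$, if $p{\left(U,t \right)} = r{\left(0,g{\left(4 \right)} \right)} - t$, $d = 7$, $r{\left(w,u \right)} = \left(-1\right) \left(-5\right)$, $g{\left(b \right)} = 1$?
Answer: $4$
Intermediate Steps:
$h = \sqrt{5} \approx 2.2361$
$r{\left(w,u \right)} = 5$
$p{\left(U,t \right)} = 5 - t$
$p^{2}{\left(h,d \right)} = \left(5 - 7\right)^{2} = \left(-2\right)^{2} = 4$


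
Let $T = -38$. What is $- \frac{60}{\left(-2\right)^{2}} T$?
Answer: $570$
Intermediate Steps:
$- \frac{60}{\left(-2\right)^{2}} T = - \frac{60}{\left(-2\right)^{2}} \left(-38\right) = - \frac{60}{4} \left(-38\right) = \left(-60\right) \frac{1}{4} \left(-38\right) = \left(-15\right) \left(-38\right) = 570$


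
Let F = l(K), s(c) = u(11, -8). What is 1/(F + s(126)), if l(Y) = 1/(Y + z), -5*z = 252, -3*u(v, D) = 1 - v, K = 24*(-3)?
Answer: 612/2035 ≈ 0.30074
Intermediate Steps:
K = -72
u(v, D) = -⅓ + v/3 (u(v, D) = -(1 - v)/3 = -⅓ + v/3)
z = -252/5 (z = -⅕*252 = -252/5 ≈ -50.400)
s(c) = 10/3 (s(c) = -⅓ + (⅓)*11 = -⅓ + 11/3 = 10/3)
l(Y) = 1/(-252/5 + Y) (l(Y) = 1/(Y - 252/5) = 1/(-252/5 + Y))
F = -5/612 (F = 5/(-252 + 5*(-72)) = 5/(-252 - 360) = 5/(-612) = 5*(-1/612) = -5/612 ≈ -0.0081699)
1/(F + s(126)) = 1/(-5/612 + 10/3) = 1/(2035/612) = 612/2035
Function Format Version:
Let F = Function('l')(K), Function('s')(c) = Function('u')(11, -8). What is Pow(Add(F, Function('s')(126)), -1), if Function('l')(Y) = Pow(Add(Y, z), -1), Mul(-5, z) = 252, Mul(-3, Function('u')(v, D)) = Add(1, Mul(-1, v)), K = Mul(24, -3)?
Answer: Rational(612, 2035) ≈ 0.30074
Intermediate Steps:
K = -72
Function('u')(v, D) = Add(Rational(-1, 3), Mul(Rational(1, 3), v)) (Function('u')(v, D) = Mul(Rational(-1, 3), Add(1, Mul(-1, v))) = Add(Rational(-1, 3), Mul(Rational(1, 3), v)))
z = Rational(-252, 5) (z = Mul(Rational(-1, 5), 252) = Rational(-252, 5) ≈ -50.400)
Function('s')(c) = Rational(10, 3) (Function('s')(c) = Add(Rational(-1, 3), Mul(Rational(1, 3), 11)) = Add(Rational(-1, 3), Rational(11, 3)) = Rational(10, 3))
Function('l')(Y) = Pow(Add(Rational(-252, 5), Y), -1) (Function('l')(Y) = Pow(Add(Y, Rational(-252, 5)), -1) = Pow(Add(Rational(-252, 5), Y), -1))
F = Rational(-5, 612) (F = Mul(5, Pow(Add(-252, Mul(5, -72)), -1)) = Mul(5, Pow(Add(-252, -360), -1)) = Mul(5, Pow(-612, -1)) = Mul(5, Rational(-1, 612)) = Rational(-5, 612) ≈ -0.0081699)
Pow(Add(F, Function('s')(126)), -1) = Pow(Add(Rational(-5, 612), Rational(10, 3)), -1) = Pow(Rational(2035, 612), -1) = Rational(612, 2035)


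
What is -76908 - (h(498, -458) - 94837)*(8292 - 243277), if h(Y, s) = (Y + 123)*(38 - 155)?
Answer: -39358654498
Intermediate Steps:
h(Y, s) = -14391 - 117*Y (h(Y, s) = (123 + Y)*(-117) = -14391 - 117*Y)
-76908 - (h(498, -458) - 94837)*(8292 - 243277) = -76908 - ((-14391 - 117*498) - 94837)*(8292 - 243277) = -76908 - ((-14391 - 58266) - 94837)*(-234985) = -76908 - (-72657 - 94837)*(-234985) = -76908 - (-167494)*(-234985) = -76908 - 1*39358577590 = -76908 - 39358577590 = -39358654498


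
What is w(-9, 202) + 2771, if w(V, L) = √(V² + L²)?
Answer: 2771 + √40885 ≈ 2973.2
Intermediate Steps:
w(V, L) = √(L² + V²)
w(-9, 202) + 2771 = √(202² + (-9)²) + 2771 = √(40804 + 81) + 2771 = √40885 + 2771 = 2771 + √40885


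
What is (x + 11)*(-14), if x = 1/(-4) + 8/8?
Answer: -329/2 ≈ -164.50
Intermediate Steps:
x = 3/4 (x = 1*(-1/4) + 8*(1/8) = -1/4 + 1 = 3/4 ≈ 0.75000)
(x + 11)*(-14) = (3/4 + 11)*(-14) = (47/4)*(-14) = -329/2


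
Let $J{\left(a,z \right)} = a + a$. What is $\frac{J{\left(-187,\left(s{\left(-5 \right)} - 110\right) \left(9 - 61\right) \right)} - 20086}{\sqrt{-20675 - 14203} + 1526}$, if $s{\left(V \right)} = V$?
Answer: $- \frac{15610980}{1181777} + \frac{10230 i \sqrt{34878}}{1181777} \approx -13.21 + 1.6166 i$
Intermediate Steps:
$J{\left(a,z \right)} = 2 a$
$\frac{J{\left(-187,\left(s{\left(-5 \right)} - 110\right) \left(9 - 61\right) \right)} - 20086}{\sqrt{-20675 - 14203} + 1526} = \frac{2 \left(-187\right) - 20086}{\sqrt{-20675 - 14203} + 1526} = \frac{-374 - 20086}{\sqrt{-34878} + 1526} = - \frac{20460}{i \sqrt{34878} + 1526} = - \frac{20460}{1526 + i \sqrt{34878}}$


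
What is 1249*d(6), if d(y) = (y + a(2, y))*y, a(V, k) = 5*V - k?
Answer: 74940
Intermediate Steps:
a(V, k) = -k + 5*V
d(y) = 10*y (d(y) = (y + (-y + 5*2))*y = (y + (-y + 10))*y = (y + (10 - y))*y = 10*y)
1249*d(6) = 1249*(10*6) = 1249*60 = 74940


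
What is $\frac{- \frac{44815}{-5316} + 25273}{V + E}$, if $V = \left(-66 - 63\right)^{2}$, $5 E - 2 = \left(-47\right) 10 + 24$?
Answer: $\frac{671980415}{439957476} \approx 1.5274$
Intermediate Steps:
$E = - \frac{444}{5}$ ($E = \frac{2}{5} + \frac{\left(-47\right) 10 + 24}{5} = \frac{2}{5} + \frac{-470 + 24}{5} = \frac{2}{5} + \frac{1}{5} \left(-446\right) = \frac{2}{5} - \frac{446}{5} = - \frac{444}{5} \approx -88.8$)
$V = 16641$ ($V = \left(-129\right)^{2} = 16641$)
$\frac{- \frac{44815}{-5316} + 25273}{V + E} = \frac{- \frac{44815}{-5316} + 25273}{16641 - \frac{444}{5}} = \frac{\left(-44815\right) \left(- \frac{1}{5316}\right) + 25273}{\frac{82761}{5}} = \left(\frac{44815}{5316} + 25273\right) \frac{5}{82761} = \frac{134396083}{5316} \cdot \frac{5}{82761} = \frac{671980415}{439957476}$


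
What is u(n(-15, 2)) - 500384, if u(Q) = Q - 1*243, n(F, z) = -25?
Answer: -500652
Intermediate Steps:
u(Q) = -243 + Q (u(Q) = Q - 243 = -243 + Q)
u(n(-15, 2)) - 500384 = (-243 - 25) - 500384 = -268 - 500384 = -500652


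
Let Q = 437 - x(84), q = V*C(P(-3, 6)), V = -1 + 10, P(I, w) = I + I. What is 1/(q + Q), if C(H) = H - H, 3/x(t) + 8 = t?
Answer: 76/33209 ≈ 0.0022885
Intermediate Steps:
P(I, w) = 2*I
x(t) = 3/(-8 + t)
C(H) = 0
V = 9
q = 0 (q = 9*0 = 0)
Q = 33209/76 (Q = 437 - 3/(-8 + 84) = 437 - 3/76 = 33209/76 ≈ 436.96)
1/(q + Q) = 1/(0 + 33209/76) = 1/(33209/76) = 76/33209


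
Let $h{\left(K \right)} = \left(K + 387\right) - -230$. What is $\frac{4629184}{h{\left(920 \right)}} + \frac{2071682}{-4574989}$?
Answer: $\frac{21175281703742}{7031758093} \approx 3011.4$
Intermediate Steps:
$h{\left(K \right)} = 617 + K$ ($h{\left(K \right)} = \left(387 + K\right) + 230 = 617 + K$)
$\frac{4629184}{h{\left(920 \right)}} + \frac{2071682}{-4574989} = \frac{4629184}{617 + 920} + \frac{2071682}{-4574989} = \frac{4629184}{1537} + 2071682 \left(- \frac{1}{4574989}\right) = 4629184 \cdot \frac{1}{1537} - \frac{2071682}{4574989} = \frac{4629184}{1537} - \frac{2071682}{4574989} = \frac{21175281703742}{7031758093}$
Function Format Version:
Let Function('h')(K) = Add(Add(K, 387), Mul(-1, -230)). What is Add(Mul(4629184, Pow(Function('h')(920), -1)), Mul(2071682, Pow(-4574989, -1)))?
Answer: Rational(21175281703742, 7031758093) ≈ 3011.4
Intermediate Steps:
Function('h')(K) = Add(617, K) (Function('h')(K) = Add(Add(387, K), 230) = Add(617, K))
Add(Mul(4629184, Pow(Function('h')(920), -1)), Mul(2071682, Pow(-4574989, -1))) = Add(Mul(4629184, Pow(Add(617, 920), -1)), Mul(2071682, Pow(-4574989, -1))) = Add(Mul(4629184, Pow(1537, -1)), Mul(2071682, Rational(-1, 4574989))) = Add(Mul(4629184, Rational(1, 1537)), Rational(-2071682, 4574989)) = Add(Rational(4629184, 1537), Rational(-2071682, 4574989)) = Rational(21175281703742, 7031758093)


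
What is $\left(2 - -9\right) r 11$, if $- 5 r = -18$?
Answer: $\frac{2178}{5} \approx 435.6$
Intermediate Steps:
$r = \frac{18}{5}$ ($r = \left(- \frac{1}{5}\right) \left(-18\right) = \frac{18}{5} \approx 3.6$)
$\left(2 - -9\right) r 11 = \left(2 - -9\right) \frac{18}{5} \cdot 11 = \left(2 + 9\right) \frac{18}{5} \cdot 11 = 11 \cdot \frac{18}{5} \cdot 11 = \frac{198}{5} \cdot 11 = \frac{2178}{5}$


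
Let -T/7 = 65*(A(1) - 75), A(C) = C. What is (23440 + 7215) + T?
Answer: 64325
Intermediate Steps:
T = 33670 (T = -455*(1 - 75) = -455*(-74) = -7*(-4810) = 33670)
(23440 + 7215) + T = (23440 + 7215) + 33670 = 30655 + 33670 = 64325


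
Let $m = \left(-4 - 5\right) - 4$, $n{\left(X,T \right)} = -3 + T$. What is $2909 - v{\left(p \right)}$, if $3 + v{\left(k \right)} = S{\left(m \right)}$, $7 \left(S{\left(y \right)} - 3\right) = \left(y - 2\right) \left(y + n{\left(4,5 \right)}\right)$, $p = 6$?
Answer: $\frac{20198}{7} \approx 2885.4$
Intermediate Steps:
$m = -13$ ($m = -9 - 4 = -13$)
$S{\left(y \right)} = 3 + \frac{\left(-2 + y\right) \left(2 + y\right)}{7}$ ($S{\left(y \right)} = 3 + \frac{\left(y - 2\right) \left(y + \left(-3 + 5\right)\right)}{7} = 3 + \frac{\left(-2 + y\right) \left(y + 2\right)}{7} = 3 + \frac{\left(-2 + y\right) \left(2 + y\right)}{7}$)
$v{\left(k \right)} = \frac{165}{7}$ ($v{\left(k \right)} = -3 + \left(\frac{17}{7} + \frac{\left(-13\right)^{2}}{7}\right) = -3 + \left(\frac{17}{7} + \frac{1}{7} \cdot 169\right) = -3 + \left(\frac{17}{7} + \frac{169}{7}\right) = -3 + \frac{186}{7} = \frac{165}{7}$)
$2909 - v{\left(p \right)} = 2909 - \frac{165}{7} = \frac{20198}{7}$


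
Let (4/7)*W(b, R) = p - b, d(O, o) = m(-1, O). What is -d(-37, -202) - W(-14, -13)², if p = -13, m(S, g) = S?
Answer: -33/16 ≈ -2.0625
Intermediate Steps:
d(O, o) = -1
W(b, R) = -91/4 - 7*b/4 (W(b, R) = 7*(-13 - b)/4 = -91/4 - 7*b/4)
-d(-37, -202) - W(-14, -13)² = -1*(-1) - (-91/4 - 7/4*(-14))² = 1 - (-91/4 + 49/2)² = 1 - (7/4)² = 1 - 1*49/16 = 1 - 49/16 = -33/16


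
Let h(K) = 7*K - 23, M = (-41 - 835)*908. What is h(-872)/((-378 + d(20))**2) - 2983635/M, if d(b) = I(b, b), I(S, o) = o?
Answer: 31460094277/8495222576 ≈ 3.7033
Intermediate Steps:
d(b) = b
M = -795408 (M = -876*908 = -795408)
h(K) = -23 + 7*K
h(-872)/((-378 + d(20))**2) - 2983635/M = (-23 + 7*(-872))/((-378 + 20)**2) - 2983635/(-795408) = (-23 - 6104)/((-358)**2) - 2983635*(-1/795408) = -6127/128164 + 994545/265136 = 31460094277/8495222576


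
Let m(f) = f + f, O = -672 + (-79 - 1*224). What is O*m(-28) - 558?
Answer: 54042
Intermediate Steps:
O = -975 (O = -672 + (-79 - 224) = -672 - 303 = -975)
m(f) = 2*f
O*m(-28) - 558 = -1950*(-28) - 558 = -975*(-56) - 558 = 54600 - 558 = 54042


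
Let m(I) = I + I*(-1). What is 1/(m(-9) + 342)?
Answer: 1/342 ≈ 0.0029240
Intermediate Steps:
m(I) = 0 (m(I) = I - I = 0)
1/(m(-9) + 342) = 1/(0 + 342) = 1/342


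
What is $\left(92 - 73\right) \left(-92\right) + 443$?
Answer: $-1305$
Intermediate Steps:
$\left(92 - 73\right) \left(-92\right) + 443 = 19 \left(-92\right) + 443 = -1748 + 443 = -1305$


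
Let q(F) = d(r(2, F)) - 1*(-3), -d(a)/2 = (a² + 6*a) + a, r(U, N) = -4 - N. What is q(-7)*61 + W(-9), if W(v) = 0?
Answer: -3477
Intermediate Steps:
d(a) = -14*a - 2*a² (d(a) = -2*((a² + 6*a) + a) = -2*(a² + 7*a) = -14*a - 2*a²)
q(F) = 3 - 2*(-4 - F)*(3 - F) (q(F) = -2*(-4 - F)*(7 + (-4 - F)) - 1*(-3) = -2*(-4 - F)*(3 - F) + 3 = 3 - 2*(-4 - F)*(3 - F))
q(-7)*61 + W(-9) = (3 - 2*(-3 - 7)*(4 - 7))*61 + 0 = (3 - 2*(-10)*(-3))*61 + 0 = (3 - 60)*61 + 0 = -57*61 + 0 = -3477 + 0 = -3477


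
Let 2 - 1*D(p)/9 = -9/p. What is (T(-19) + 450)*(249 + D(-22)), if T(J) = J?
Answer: 2496783/22 ≈ 1.1349e+5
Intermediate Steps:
D(p) = 18 + 81/p (D(p) = 18 - (-81)/p = 18 + 81/p)
(T(-19) + 450)*(249 + D(-22)) = (-19 + 450)*(249 + (18 + 81/(-22))) = 431*(249 + (18 + 81*(-1/22))) = 431*(249 + (18 - 81/22)) = 431*(249 + 315/22) = 431*(5793/22) = 2496783/22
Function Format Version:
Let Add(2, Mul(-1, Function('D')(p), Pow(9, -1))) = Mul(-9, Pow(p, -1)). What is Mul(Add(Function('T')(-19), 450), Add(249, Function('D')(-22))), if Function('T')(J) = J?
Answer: Rational(2496783, 22) ≈ 1.1349e+5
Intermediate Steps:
Function('D')(p) = Add(18, Mul(81, Pow(p, -1))) (Function('D')(p) = Add(18, Mul(-9, Mul(-9, Pow(p, -1)))) = Add(18, Mul(81, Pow(p, -1))))
Mul(Add(Function('T')(-19), 450), Add(249, Function('D')(-22))) = Mul(Add(-19, 450), Add(249, Add(18, Mul(81, Pow(-22, -1))))) = Mul(431, Add(249, Add(18, Mul(81, Rational(-1, 22))))) = Mul(431, Add(249, Add(18, Rational(-81, 22)))) = Mul(431, Add(249, Rational(315, 22))) = Mul(431, Rational(5793, 22)) = Rational(2496783, 22)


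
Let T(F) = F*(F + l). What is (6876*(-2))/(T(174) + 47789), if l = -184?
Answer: -13752/46049 ≈ -0.29864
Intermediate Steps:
T(F) = F*(-184 + F) (T(F) = F*(F - 184) = F*(-184 + F))
(6876*(-2))/(T(174) + 47789) = (6876*(-2))/(174*(-184 + 174) + 47789) = -13752/(174*(-10) + 47789) = -13752/(-1740 + 47789) = -13752/46049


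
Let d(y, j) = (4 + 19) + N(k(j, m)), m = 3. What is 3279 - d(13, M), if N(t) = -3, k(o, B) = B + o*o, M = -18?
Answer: 3259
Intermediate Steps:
k(o, B) = B + o²
d(y, j) = 20 (d(y, j) = (4 + 19) - 3 = 23 - 3 = 20)
3279 - d(13, M) = 3279 - 1*20 = 3279 - 20 = 3259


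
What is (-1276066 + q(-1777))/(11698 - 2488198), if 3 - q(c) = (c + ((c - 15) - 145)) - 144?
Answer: 254441/495300 ≈ 0.51371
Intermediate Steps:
q(c) = 307 - 2*c (q(c) = 3 - ((c + ((c - 15) - 145)) - 144) = 3 - ((c + ((-15 + c) - 145)) - 144) = 3 - ((c + (-160 + c)) - 144) = 3 - ((-160 + 2*c) - 144) = 3 - (-304 + 2*c) = 3 + (304 - 2*c) = 307 - 2*c)
(-1276066 + q(-1777))/(11698 - 2488198) = (-1276066 + (307 - 2*(-1777)))/(11698 - 2488198) = (-1276066 + (307 + 3554))/(-2476500) = (-1276066 + 3861)*(-1/2476500) = -1272205*(-1/2476500) = 254441/495300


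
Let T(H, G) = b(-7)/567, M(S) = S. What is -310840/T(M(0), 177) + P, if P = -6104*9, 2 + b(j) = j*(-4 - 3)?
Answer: -178828272/47 ≈ -3.8049e+6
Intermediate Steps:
b(j) = -2 - 7*j (b(j) = -2 + j*(-4 - 3) = -2 + j*(-7) = -2 - 7*j)
T(H, G) = 47/567 (T(H, G) = (-2 - 7*(-7))/567 = (-2 + 49)*(1/567) = 47*(1/567) = 47/567)
P = -54936
-310840/T(M(0), 177) + P = -310840/47/567 - 54936 = -310840*567/47 - 54936 = -176246280/47 - 54936 = -178828272/47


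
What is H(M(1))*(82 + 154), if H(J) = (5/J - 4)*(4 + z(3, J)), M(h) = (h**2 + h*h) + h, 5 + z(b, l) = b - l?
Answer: 1652/3 ≈ 550.67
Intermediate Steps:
z(b, l) = -5 + b - l (z(b, l) = -5 + (b - l) = -5 + b - l)
M(h) = h + 2*h**2 (M(h) = (h**2 + h**2) + h = 2*h**2 + h = h + 2*h**2)
H(J) = (-4 + 5/J)*(2 - J) (H(J) = (5/J - 4)*(4 + (-5 + 3 - J)) = (-4 + 5/J)*(4 + (-2 - J)) = (-4 + 5/J)*(2 - J))
H(M(1))*(82 + 154) = (-13 + 4*(1*(1 + 2*1)) + 10/((1*(1 + 2*1))))*(82 + 154) = (-13 + 4*(1*(1 + 2)) + 10/((1*(1 + 2))))*236 = (-13 + 4*(1*3) + 10/((1*3)))*236 = (-13 + 4*3 + 10/3)*236 = (-13 + 12 + 10*(1/3))*236 = (-13 + 12 + 10/3)*236 = (7/3)*236 = 1652/3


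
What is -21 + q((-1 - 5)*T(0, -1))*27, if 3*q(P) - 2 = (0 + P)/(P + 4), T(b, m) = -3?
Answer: 48/11 ≈ 4.3636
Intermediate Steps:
q(P) = ⅔ + P/(3*(4 + P)) (q(P) = ⅔ + ((0 + P)/(P + 4))/3 = ⅔ + (P/(4 + P))/3 = ⅔ + P/(3*(4 + P)))
-21 + q((-1 - 5)*T(0, -1))*27 = -21 + ((8/3 + (-1 - 5)*(-3))/(4 + (-1 - 5)*(-3)))*27 = -21 + ((8/3 - 6*(-3))/(4 - 6*(-3)))*27 = -21 + ((8/3 + 18)/(4 + 18))*27 = -21 + ((62/3)/22)*27 = -21 + ((1/22)*(62/3))*27 = -21 + (31/33)*27 = -21 + 279/11 = 48/11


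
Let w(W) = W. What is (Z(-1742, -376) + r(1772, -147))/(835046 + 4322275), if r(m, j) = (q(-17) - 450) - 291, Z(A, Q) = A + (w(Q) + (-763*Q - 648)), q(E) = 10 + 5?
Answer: 283396/5157321 ≈ 0.054950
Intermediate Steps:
q(E) = 15
Z(A, Q) = -648 + A - 762*Q (Z(A, Q) = A + (Q + (-763*Q - 648)) = A + (Q + (-648 - 763*Q)) = A + (-648 - 762*Q) = -648 + A - 762*Q)
r(m, j) = -726 (r(m, j) = (15 - 450) - 291 = -435 - 291 = -726)
(Z(-1742, -376) + r(1772, -147))/(835046 + 4322275) = ((-648 - 1742 - 762*(-376)) - 726)/(835046 + 4322275) = ((-648 - 1742 + 286512) - 726)/5157321 = (284122 - 726)*(1/5157321) = 283396*(1/5157321) = 283396/5157321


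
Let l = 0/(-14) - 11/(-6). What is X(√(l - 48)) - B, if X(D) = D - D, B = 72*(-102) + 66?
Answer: 7278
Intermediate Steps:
B = -7278 (B = -7344 + 66 = -7278)
l = 11/6 (l = 0*(-1/14) - 11*(-⅙) = 0 + 11/6 = 11/6 ≈ 1.8333)
X(D) = 0
X(√(l - 48)) - B = 0 - 1*(-7278) = 0 + 7278 = 7278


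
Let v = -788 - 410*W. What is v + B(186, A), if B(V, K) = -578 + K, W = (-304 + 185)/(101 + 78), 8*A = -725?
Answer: -1695567/1432 ≈ -1184.1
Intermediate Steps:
A = -725/8 (A = (⅛)*(-725) = -725/8 ≈ -90.625)
W = -119/179 ≈ -0.66480
v = -92262/179 (v = -788 - 410*(-119/179) = -788 + 48790/179 = -92262/179 ≈ -515.43)
v + B(186, A) = -92262/179 + (-578 - 725/8) = -92262/179 - 5349/8 = -1695567/1432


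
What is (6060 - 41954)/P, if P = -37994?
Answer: 17947/18997 ≈ 0.94473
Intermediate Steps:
(6060 - 41954)/P = (6060 - 41954)/(-37994) = -35894*(-1/37994) = 17947/18997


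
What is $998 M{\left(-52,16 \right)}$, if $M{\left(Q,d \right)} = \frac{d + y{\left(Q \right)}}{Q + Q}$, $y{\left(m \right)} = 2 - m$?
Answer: $- \frac{17465}{26} \approx -671.73$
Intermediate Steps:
$M{\left(Q,d \right)} = \frac{2 + d - Q}{2 Q}$ ($M{\left(Q,d \right)} = \frac{d - \left(-2 + Q\right)}{Q + Q} = \frac{2 + d - Q}{2 Q}$)
$998 M{\left(-52,16 \right)} = 998 \frac{2 + 16 - -52}{2 \left(-52\right)} = 998 \cdot \frac{1}{2} \left(- \frac{1}{52}\right) \left(2 + 16 + 52\right) = 998 \cdot \frac{1}{2} \left(- \frac{1}{52}\right) 70 = 998 \left(- \frac{35}{52}\right) = - \frac{17465}{26}$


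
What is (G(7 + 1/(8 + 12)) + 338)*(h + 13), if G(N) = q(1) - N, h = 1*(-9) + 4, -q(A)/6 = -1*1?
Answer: 13478/5 ≈ 2695.6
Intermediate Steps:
q(A) = 6 (q(A) = -(-6) = -6*(-1) = 6)
h = -5 (h = -9 + 4 = -5)
G(N) = 6 - N
(G(7 + 1/(8 + 12)) + 338)*(h + 13) = ((6 - (7 + 1/(8 + 12))) + 338)*(-5 + 13) = ((6 - (7 + 1/20)) + 338)*8 = ((6 - 1*141/20) + 338)*8 = ((6 - 141/20) + 338)*8 = (-21/20 + 338)*8 = (6739/20)*8 = 13478/5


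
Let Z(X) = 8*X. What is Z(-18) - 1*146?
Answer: -290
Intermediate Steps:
Z(-18) - 1*146 = 8*(-18) - 1*146 = -144 - 146 = -290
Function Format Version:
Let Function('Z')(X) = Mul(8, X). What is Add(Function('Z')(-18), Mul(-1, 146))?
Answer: -290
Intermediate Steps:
Add(Function('Z')(-18), Mul(-1, 146)) = Add(Mul(8, -18), Mul(-1, 146)) = Add(-144, -146) = -290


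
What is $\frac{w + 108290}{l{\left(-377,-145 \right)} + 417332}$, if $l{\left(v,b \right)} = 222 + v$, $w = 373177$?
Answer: $\frac{160489}{139059} \approx 1.1541$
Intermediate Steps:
$\frac{w + 108290}{l{\left(-377,-145 \right)} + 417332} = \frac{373177 + 108290}{\left(222 - 377\right) + 417332} = \frac{481467}{-155 + 417332} = \frac{481467}{417177} = 481467 \cdot \frac{1}{417177} = \frac{160489}{139059}$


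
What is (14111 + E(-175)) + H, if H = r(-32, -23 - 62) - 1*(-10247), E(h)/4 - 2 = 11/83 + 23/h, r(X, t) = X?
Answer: 353451414/14525 ≈ 24334.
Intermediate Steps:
E(h) = 708/83 + 92/h (E(h) = 8 + 4*(11/83 + 23/h) = 8 + (44/83 + 92/h) = 708/83 + 92/h)
H = 10215 (H = -32 - 1*(-10247) = -32 + 10247 = 10215)
(14111 + E(-175)) + H = (14111 + (708/83 + 92/(-175))) + 10215 = (14111 + (708/83 + 92*(-1/175))) + 10215 = (14111 + (708/83 - 92/175)) + 10215 = (14111 + 116264/14525) + 10215 = 205078539/14525 + 10215 = 353451414/14525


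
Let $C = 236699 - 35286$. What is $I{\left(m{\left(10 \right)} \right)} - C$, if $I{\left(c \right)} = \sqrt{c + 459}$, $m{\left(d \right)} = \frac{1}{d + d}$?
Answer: $-201413 + \frac{\sqrt{45905}}{10} \approx -2.0139 \cdot 10^{5}$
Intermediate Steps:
$C = 201413$
$m{\left(d \right)} = \frac{1}{2 d}$
$I{\left(c \right)} = \sqrt{459 + c}$
$I{\left(m{\left(10 \right)} \right)} - C = \sqrt{459 + \frac{1}{2 \cdot 10}} - 201413 = \sqrt{459 + \frac{1}{2} \cdot \frac{1}{10}} - 201413 = \sqrt{459 + \frac{1}{20}} - 201413 = \sqrt{\frac{9181}{20}} - 201413 = \frac{\sqrt{45905}}{10} - 201413 = -201413 + \frac{\sqrt{45905}}{10}$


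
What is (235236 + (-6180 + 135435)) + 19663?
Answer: 384154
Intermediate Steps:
(235236 + (-6180 + 135435)) + 19663 = (235236 + 129255) + 19663 = 364491 + 19663 = 384154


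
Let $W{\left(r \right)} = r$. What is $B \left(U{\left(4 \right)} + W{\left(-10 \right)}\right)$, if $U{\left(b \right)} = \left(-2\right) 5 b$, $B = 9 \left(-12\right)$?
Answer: $5400$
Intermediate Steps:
$B = -108$
$U{\left(b \right)} = - 10 b$
$B \left(U{\left(4 \right)} + W{\left(-10 \right)}\right) = - 108 \left(\left(-10\right) 4 - 10\right) = - 108 \left(-40 - 10\right) = \left(-108\right) \left(-50\right) = 5400$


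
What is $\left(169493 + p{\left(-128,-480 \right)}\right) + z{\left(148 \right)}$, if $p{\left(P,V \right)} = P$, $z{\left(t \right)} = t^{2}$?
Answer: $191269$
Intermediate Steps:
$\left(169493 + p{\left(-128,-480 \right)}\right) + z{\left(148 \right)} = \left(169493 - 128\right) + 148^{2} = 169365 + 21904 = 191269$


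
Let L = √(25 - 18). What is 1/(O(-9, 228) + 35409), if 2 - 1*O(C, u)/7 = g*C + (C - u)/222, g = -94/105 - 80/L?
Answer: 4842710590/170809615077649 + 98568000*√7/170809615077649 ≈ 2.9878e-5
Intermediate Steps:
L = √7 ≈ 2.6458
g = -94/105 - 80*√7/7 ≈ -31.132
O(C, u) = 14 - 7*C/222 + 7*u/222 - 7*C*(-94/105 - 80*√7/7) (O(C, u) = 14 - 7*((-94/105 - 80*√7/7)*C + (C - u)/222) = 14 - 7*(C*(-94/105 - 80*√7/7) + (C - u)*(1/222)) = 14 - 7*(C*(-94/105 - 80*√7/7) + (-u/222 + C/222)) = 14 - 7*(-u/222 + C/222 + C*(-94/105 - 80*√7/7)) = 14 + (-7*C/222 + 7*u/222 - 7*C*(-94/105 - 80*√7/7)) = 14 - 7*C/222 + 7*u/222 - 7*C*(-94/105 - 80*√7/7))
1/(O(-9, 228) + 35409) = 1/((14 + (7/222)*228 + (2307/370)*(-9) + 80*(-9)*√7) + 35409) = 1/((14 + 266/37 - 20763/370 - 720*√7) + 35409) = 1/((-12923/370 - 720*√7) + 35409) = 1/(13088407/370 - 720*√7)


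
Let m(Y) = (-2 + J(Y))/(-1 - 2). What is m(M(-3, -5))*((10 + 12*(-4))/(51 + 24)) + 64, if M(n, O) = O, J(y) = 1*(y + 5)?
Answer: 14324/225 ≈ 63.662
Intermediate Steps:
J(y) = 5 + y (J(y) = 1*(5 + y) = 5 + y)
m(Y) = -1 - Y/3 (m(Y) = (-2 + (5 + Y))/(-1 - 2) = (3 + Y)/(-3) = (3 + Y)*(-⅓) = -1 - Y/3)
m(M(-3, -5))*((10 + 12*(-4))/(51 + 24)) + 64 = (-1 - ⅓*(-5))*((10 + 12*(-4))/(51 + 24)) + 64 = (-1 + 5/3)*((10 - 48)/75) + 64 = 2*(-38*1/75)/3 + 64 = (⅔)*(-38/75) + 64 = -76/225 + 64 = 14324/225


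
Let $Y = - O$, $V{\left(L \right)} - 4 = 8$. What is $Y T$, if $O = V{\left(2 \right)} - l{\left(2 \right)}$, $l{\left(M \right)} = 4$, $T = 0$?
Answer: $0$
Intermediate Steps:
$V{\left(L \right)} = 12$ ($V{\left(L \right)} = 4 + 8 = 12$)
$O = 8$ ($O = 12 - 4 = 8$)
$Y = -8$ ($Y = \left(-1\right) 8 = -8$)
$Y T = \left(-8\right) 0 = 0$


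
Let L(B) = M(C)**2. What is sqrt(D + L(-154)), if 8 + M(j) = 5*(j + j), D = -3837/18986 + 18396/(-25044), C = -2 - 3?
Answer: sqrt(5280157780777518562)/39623782 ≈ 57.992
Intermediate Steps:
C = -5
D = -37113357/39623782 (D = -3837*1/18986 + 18396*(-1/25044) = -3837/18986 - 1533/2087 = -37113357/39623782 ≈ -0.93664)
M(j) = -8 + 10*j (M(j) = -8 + 5*(j + j) = -8 + 5*(2*j) = -8 + 10*j)
L(B) = 3364 (L(B) = (-8 + 10*(-5))**2 = (-8 - 50)**2 = (-58)**2 = 3364)
sqrt(D + L(-154)) = sqrt(-37113357/39623782 + 3364) = sqrt(133257289291/39623782) = sqrt(5280157780777518562)/39623782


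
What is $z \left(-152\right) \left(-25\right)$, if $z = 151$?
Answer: $573800$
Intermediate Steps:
$z \left(-152\right) \left(-25\right) = 151 \left(-152\right) \left(-25\right) = \left(-22952\right) \left(-25\right) = 573800$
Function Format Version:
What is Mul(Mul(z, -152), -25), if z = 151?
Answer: 573800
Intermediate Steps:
Mul(Mul(z, -152), -25) = Mul(Mul(151, -152), -25) = Mul(-22952, -25) = 573800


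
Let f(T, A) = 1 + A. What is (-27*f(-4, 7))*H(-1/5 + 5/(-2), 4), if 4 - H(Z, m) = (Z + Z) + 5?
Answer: -4752/5 ≈ -950.40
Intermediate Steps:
H(Z, m) = -1 - 2*Z (H(Z, m) = 4 - ((Z + Z) + 5) = 4 - (2*Z + 5) = 4 - (5 + 2*Z) = 4 + (-5 - 2*Z) = -1 - 2*Z)
(-27*f(-4, 7))*H(-1/5 + 5/(-2), 4) = (-27*(1 + 7))*(-1 - 2*(-1/5 + 5/(-2))) = (-27*8)*(-1 - 2*(-1*1/5 + 5*(-1/2))) = -216*(-1 - 2*(-1/5 - 5/2)) = -216*(-1 - 2*(-27/10)) = -216*(-1 + 27/5) = -216*22/5 = -4752/5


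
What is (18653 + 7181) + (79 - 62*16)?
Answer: 24921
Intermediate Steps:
(18653 + 7181) + (79 - 62*16) = 25834 + (79 - 992) = 25834 - 913 = 24921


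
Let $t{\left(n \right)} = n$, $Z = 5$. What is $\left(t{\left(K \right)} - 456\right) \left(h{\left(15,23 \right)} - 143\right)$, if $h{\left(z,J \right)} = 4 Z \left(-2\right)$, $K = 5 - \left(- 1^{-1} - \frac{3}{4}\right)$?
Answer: $\frac{328851}{4} \approx 82213.0$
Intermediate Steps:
$K = \frac{27}{4}$ ($K = 5 - \left(\left(-1\right) 1 - \frac{3}{4}\right) = 5 - \left(-1 - \frac{3}{4}\right) = 5 - - \frac{7}{4} = 5 + \frac{7}{4} = \frac{27}{4} \approx 6.75$)
$h{\left(z,J \right)} = -40$ ($h{\left(z,J \right)} = 4 \cdot 5 \left(-2\right) = 20 \left(-2\right) = -40$)
$\left(t{\left(K \right)} - 456\right) \left(h{\left(15,23 \right)} - 143\right) = \left(\frac{27}{4} - 456\right) \left(-40 - 143\right) = \left(- \frac{1797}{4}\right) \left(-183\right) = \frac{328851}{4}$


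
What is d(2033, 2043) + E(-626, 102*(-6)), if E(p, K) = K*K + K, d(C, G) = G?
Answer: 375975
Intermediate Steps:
E(p, K) = K + K² (E(p, K) = K² + K = K + K²)
d(2033, 2043) + E(-626, 102*(-6)) = 2043 + (102*(-6))*(1 + 102*(-6)) = 2043 - 612*(1 - 612) = 2043 - 612*(-611) = 2043 + 373932 = 375975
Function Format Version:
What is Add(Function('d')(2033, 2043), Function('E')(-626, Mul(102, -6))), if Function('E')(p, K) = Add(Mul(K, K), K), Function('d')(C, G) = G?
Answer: 375975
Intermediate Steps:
Function('E')(p, K) = Add(K, Pow(K, 2)) (Function('E')(p, K) = Add(Pow(K, 2), K) = Add(K, Pow(K, 2)))
Add(Function('d')(2033, 2043), Function('E')(-626, Mul(102, -6))) = Add(2043, Mul(Mul(102, -6), Add(1, Mul(102, -6)))) = Add(2043, Mul(-612, Add(1, -612))) = Add(2043, Mul(-612, -611)) = Add(2043, 373932) = 375975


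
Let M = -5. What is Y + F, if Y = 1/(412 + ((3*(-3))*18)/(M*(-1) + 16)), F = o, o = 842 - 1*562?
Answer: 792407/2830 ≈ 280.00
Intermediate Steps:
o = 280 (o = 842 - 562 = 280)
F = 280
Y = 7/2830 (Y = 1/(412 + ((3*(-3))*18)/(-5*(-1) + 16)) = 1/(412 + (-9*18)/(5 + 16)) = 1/(412 - 162/21) = 1/(412 - 162*1/21) = 1/(412 - 54/7) = 1/(2830/7) = 7/2830 ≈ 0.0024735)
Y + F = 7/2830 + 280 = 792407/2830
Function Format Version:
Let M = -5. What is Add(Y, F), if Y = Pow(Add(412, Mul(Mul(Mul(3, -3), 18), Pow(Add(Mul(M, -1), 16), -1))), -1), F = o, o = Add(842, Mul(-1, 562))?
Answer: Rational(792407, 2830) ≈ 280.00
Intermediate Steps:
o = 280 (o = Add(842, -562) = 280)
F = 280
Y = Rational(7, 2830) (Y = Pow(Add(412, Mul(Mul(Mul(3, -3), 18), Pow(Add(Mul(-5, -1), 16), -1))), -1) = Pow(Add(412, Mul(Mul(-9, 18), Pow(Add(5, 16), -1))), -1) = Pow(Add(412, Mul(-162, Pow(21, -1))), -1) = Pow(Add(412, Mul(-162, Rational(1, 21))), -1) = Pow(Add(412, Rational(-54, 7)), -1) = Pow(Rational(2830, 7), -1) = Rational(7, 2830) ≈ 0.0024735)
Add(Y, F) = Add(Rational(7, 2830), 280) = Rational(792407, 2830)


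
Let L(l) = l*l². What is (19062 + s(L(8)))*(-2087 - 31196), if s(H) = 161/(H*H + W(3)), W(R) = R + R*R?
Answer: -166322401135739/262156 ≈ -6.3444e+8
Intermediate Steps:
L(l) = l³
W(R) = R + R²
s(H) = 161/(12 + H²) (s(H) = 161/(H*H + 3*(1 + 3)) = 161/(H² + 3*4) = 161/(H² + 12) = 161/(12 + H²))
(19062 + s(L(8)))*(-2087 - 31196) = (19062 + 161/(12 + (8³)²))*(-2087 - 31196) = (19062 + 161/(12 + 512²))*(-33283) = (19062 + 161/(12 + 262144))*(-33283) = (19062 + 161/262156)*(-33283) = (4997217833/262156)*(-33283) = -166322401135739/262156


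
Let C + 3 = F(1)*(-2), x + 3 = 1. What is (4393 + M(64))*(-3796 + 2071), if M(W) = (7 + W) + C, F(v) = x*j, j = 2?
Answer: -7709025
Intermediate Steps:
x = -2 (x = -3 + 1 = -2)
F(v) = -4 (F(v) = -2*2 = -4)
C = 5 (C = -3 - 4*(-2) = -3 + 8 = 5)
M(W) = 12 + W (M(W) = (7 + W) + 5 = 12 + W)
(4393 + M(64))*(-3796 + 2071) = (4393 + (12 + 64))*(-3796 + 2071) = (4393 + 76)*(-1725) = 4469*(-1725) = -7709025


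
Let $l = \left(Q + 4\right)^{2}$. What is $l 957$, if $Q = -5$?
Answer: $957$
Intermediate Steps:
$l = 1$ ($l = \left(-5 + 4\right)^{2} = \left(-1\right)^{2} = 1$)
$l 957 = 1 \cdot 957 = 957$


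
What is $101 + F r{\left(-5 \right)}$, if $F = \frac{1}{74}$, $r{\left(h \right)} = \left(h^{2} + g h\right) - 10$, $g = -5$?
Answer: $\frac{3757}{37} \approx 101.54$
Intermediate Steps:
$r{\left(h \right)} = -10 + h^{2} - 5 h$ ($r{\left(h \right)} = \left(h^{2} - 5 h\right) - 10 = -10 + h^{2} - 5 h$)
$F = \frac{1}{74} \approx 0.013514$
$101 + F r{\left(-5 \right)} = 101 + \frac{-10 + \left(-5\right)^{2} - -25}{74} = 101 + \frac{-10 + 25 + 25}{74} = 101 + \frac{1}{74} \cdot 40 = 101 + \frac{20}{37} = \frac{3757}{37}$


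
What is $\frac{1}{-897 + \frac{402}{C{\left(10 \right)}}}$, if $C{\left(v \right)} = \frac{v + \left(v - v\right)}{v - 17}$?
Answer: $- \frac{5}{5892} \approx -0.00084861$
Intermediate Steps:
$C{\left(v \right)} = \frac{v}{-17 + v}$ ($C{\left(v \right)} = \frac{v + 0}{-17 + v} = \frac{v}{-17 + v}$)
$\frac{1}{-897 + \frac{402}{C{\left(10 \right)}}} = \frac{1}{-897 + \frac{402}{10 \frac{1}{-17 + 10}}} = \frac{1}{-897 + \frac{402}{10 \frac{1}{-7}}} = \frac{1}{-897 + \frac{402}{10 \left(- \frac{1}{7}\right)}} = \frac{1}{-897 + \frac{402}{- \frac{10}{7}}} = \frac{1}{-897 + 402 \left(- \frac{7}{10}\right)} = \frac{1}{-897 - \frac{1407}{5}} = \frac{1}{- \frac{5892}{5}} = - \frac{5}{5892}$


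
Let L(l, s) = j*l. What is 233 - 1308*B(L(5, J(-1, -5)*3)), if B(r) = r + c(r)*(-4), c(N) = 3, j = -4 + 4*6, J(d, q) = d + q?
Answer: -114871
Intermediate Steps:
j = 20 (j = -4 + 24 = 20)
L(l, s) = 20*l
B(r) = -12 + r (B(r) = r + 3*(-4) = r - 12 = -12 + r)
233 - 1308*B(L(5, J(-1, -5)*3)) = 233 - 1308*(-12 + 20*5) = 233 - 1308*(-12 + 100) = 233 - 1308*88 = 233 - 115104 = -114871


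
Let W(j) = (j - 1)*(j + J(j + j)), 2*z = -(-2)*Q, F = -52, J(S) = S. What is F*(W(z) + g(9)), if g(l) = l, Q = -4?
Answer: -3588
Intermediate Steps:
z = -4 (z = (-(-2)*(-4))/2 = (-1*8)/2 = (1/2)*(-8) = -4)
W(j) = 3*j*(-1 + j) (W(j) = (j - 1)*(j + (j + j)) = (-1 + j)*(j + 2*j) = (-1 + j)*(3*j) = 3*j*(-1 + j))
F*(W(z) + g(9)) = -52*(3*(-4)*(-1 - 4) + 9) = -52*(3*(-4)*(-5) + 9) = -52*(60 + 9) = -52*69 = -3588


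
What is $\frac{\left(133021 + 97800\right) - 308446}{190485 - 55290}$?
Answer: $- \frac{5175}{9013} \approx -0.57417$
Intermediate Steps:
$\frac{\left(133021 + 97800\right) - 308446}{190485 - 55290} = \frac{230821 - 308446}{135195} = \left(-77625\right) \frac{1}{135195} = - \frac{5175}{9013}$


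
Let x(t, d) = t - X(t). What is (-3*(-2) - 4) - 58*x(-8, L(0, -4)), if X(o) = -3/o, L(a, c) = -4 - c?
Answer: 1951/4 ≈ 487.75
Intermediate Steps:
x(t, d) = t + 3/t (x(t, d) = t - (-3)/t = t + 3/t)
(-3*(-2) - 4) - 58*x(-8, L(0, -4)) = (-3*(-2) - 4) - 58*(-8 + 3/(-8)) = (6 - 4) - 58*(-8 + 3*(-⅛)) = 2 - 58*(-8 - 3/8) = 2 - 58*(-67/8) = 2 + 1943/4 = 1951/4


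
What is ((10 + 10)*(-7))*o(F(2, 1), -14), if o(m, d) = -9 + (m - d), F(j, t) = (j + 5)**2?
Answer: -7560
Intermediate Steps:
F(j, t) = (5 + j)**2
o(m, d) = -9 + m - d
((10 + 10)*(-7))*o(F(2, 1), -14) = ((10 + 10)*(-7))*(-9 + (5 + 2)**2 - 1*(-14)) = (20*(-7))*(-9 + 7**2 + 14) = -140*(-9 + 49 + 14) = -140*54 = -7560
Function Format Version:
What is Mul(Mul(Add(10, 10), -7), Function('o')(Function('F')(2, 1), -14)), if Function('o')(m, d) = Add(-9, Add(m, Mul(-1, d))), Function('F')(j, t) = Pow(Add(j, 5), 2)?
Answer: -7560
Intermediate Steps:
Function('F')(j, t) = Pow(Add(5, j), 2)
Function('o')(m, d) = Add(-9, m, Mul(-1, d))
Mul(Mul(Add(10, 10), -7), Function('o')(Function('F')(2, 1), -14)) = Mul(Mul(Add(10, 10), -7), Add(-9, Pow(Add(5, 2), 2), Mul(-1, -14))) = Mul(Mul(20, -7), Add(-9, Pow(7, 2), 14)) = Mul(-140, Add(-9, 49, 14)) = Mul(-140, 54) = -7560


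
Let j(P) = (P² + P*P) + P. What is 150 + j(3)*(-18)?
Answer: -228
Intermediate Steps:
j(P) = P + 2*P² (j(P) = (P² + P²) + P = 2*P² + P = P + 2*P²)
150 + j(3)*(-18) = 150 + (3*(1 + 2*3))*(-18) = 150 + (3*(1 + 6))*(-18) = 150 + (3*7)*(-18) = 150 + 21*(-18) = 150 - 378 = -228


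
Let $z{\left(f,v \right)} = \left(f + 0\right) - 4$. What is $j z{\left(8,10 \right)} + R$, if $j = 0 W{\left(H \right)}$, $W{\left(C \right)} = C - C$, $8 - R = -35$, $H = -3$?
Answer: $43$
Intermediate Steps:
$z{\left(f,v \right)} = -4 + f$ ($z{\left(f,v \right)} = f - 4 = -4 + f$)
$R = 43$ ($R = 8 - -35 = 8 + 35 = 43$)
$W{\left(C \right)} = 0$
$j = 0$ ($j = 0 \cdot 0 = 0$)
$j z{\left(8,10 \right)} + R = 0 \left(-4 + 8\right) + 43 = 0 \cdot 4 + 43 = 0 + 43 = 43$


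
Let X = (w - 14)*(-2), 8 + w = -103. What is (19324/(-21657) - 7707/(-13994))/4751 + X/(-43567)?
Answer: -364478686759319/62731092659791386 ≈ -0.0058102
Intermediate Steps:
w = -111 (w = -8 - 103 = -111)
X = 250 (X = (-111 - 14)*(-2) = -125*(-2) = 250)
(19324/(-21657) - 7707/(-13994))/4751 + X/(-43567) = (19324/(-21657) - 7707/(-13994))/4751 + 250/(-43567) = (19324*(-1/21657) - 7707*(-1/13994))*(1/4751) + 250*(-1/43567) = (-19324/21657 + 7707/13994)*(1/4751) - 250/43567 = -103509557/303068058*1/4751 - 250/43567 = -103509557/1439876343558 - 250/43567 = -364478686759319/62731092659791386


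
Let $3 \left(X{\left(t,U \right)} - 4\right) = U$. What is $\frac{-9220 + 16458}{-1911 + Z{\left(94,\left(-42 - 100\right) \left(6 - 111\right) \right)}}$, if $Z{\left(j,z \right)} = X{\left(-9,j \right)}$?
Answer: $- \frac{21714}{5627} \approx -3.8589$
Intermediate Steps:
$X{\left(t,U \right)} = 4 + \frac{U}{3}$
$Z{\left(j,z \right)} = 4 + \frac{j}{3}$
$\frac{-9220 + 16458}{-1911 + Z{\left(94,\left(-42 - 100\right) \left(6 - 111\right) \right)}} = \frac{-9220 + 16458}{-1911 + \left(4 + \frac{1}{3} \cdot 94\right)} = \frac{7238}{-1911 + \left(4 + \frac{94}{3}\right)} = \frac{7238}{-1911 + \frac{106}{3}} = \frac{7238}{- \frac{5627}{3}} = 7238 \left(- \frac{3}{5627}\right) = - \frac{21714}{5627}$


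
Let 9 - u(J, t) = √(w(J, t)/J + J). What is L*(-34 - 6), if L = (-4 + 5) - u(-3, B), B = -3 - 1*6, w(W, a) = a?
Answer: 320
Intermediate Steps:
B = -9 (B = -3 - 6 = -9)
u(J, t) = 9 - √(J + t/J) (u(J, t) = 9 - √(t/J + J) = 9 - √(J + t/J))
L = -8 (L = (-4 + 5) - (9 - √(-3 - 9/(-3))) = 1 - (9 - √(-3 - 9*(-⅓))) = 1 - (9 - √(-3 + 3)) = 1 - (9 - √0) = 1 - (9 - 1*0) = 1 - (9 + 0) = 1 - 1*9 = 1 - 9 = -8)
L*(-34 - 6) = -8*(-34 - 6) = -8*(-40) = 320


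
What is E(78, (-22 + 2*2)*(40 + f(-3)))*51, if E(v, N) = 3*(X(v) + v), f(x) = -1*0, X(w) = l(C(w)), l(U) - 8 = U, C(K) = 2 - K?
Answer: 1530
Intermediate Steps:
l(U) = 8 + U
X(w) = 10 - w (X(w) = 8 + (2 - w) = 10 - w)
f(x) = 0
E(v, N) = 30 (E(v, N) = 3*((10 - v) + v) = 3*10 = 30)
E(78, (-22 + 2*2)*(40 + f(-3)))*51 = 30*51 = 1530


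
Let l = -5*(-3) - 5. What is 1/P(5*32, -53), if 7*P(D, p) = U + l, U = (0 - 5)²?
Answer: ⅕ ≈ 0.20000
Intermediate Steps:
l = 10 (l = 15 - 5 = 10)
U = 25 (U = (-5)² = 25)
P(D, p) = 5 (P(D, p) = (25 + 10)/7 = (⅐)*35 = 5)
1/P(5*32, -53) = 1/5 = ⅕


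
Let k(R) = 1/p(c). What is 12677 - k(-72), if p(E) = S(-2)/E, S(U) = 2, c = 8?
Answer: 12673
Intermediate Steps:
p(E) = 2/E
k(R) = 4 (k(R) = 1/(2/8) = 1/(2*(⅛)) = 1/(¼) = 4)
12677 - k(-72) = 12677 - 1*4 = 12677 - 4 = 12673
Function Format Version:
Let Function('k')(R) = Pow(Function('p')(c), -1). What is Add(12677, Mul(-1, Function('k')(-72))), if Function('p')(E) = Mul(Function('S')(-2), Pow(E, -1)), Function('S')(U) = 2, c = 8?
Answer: 12673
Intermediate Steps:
Function('p')(E) = Mul(2, Pow(E, -1))
Function('k')(R) = 4 (Function('k')(R) = Pow(Mul(2, Pow(8, -1)), -1) = Pow(Mul(2, Rational(1, 8)), -1) = Pow(Rational(1, 4), -1) = 4)
Add(12677, Mul(-1, Function('k')(-72))) = Add(12677, Mul(-1, 4)) = Add(12677, -4) = 12673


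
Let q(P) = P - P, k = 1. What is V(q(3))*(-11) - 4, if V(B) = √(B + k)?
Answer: -15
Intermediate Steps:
q(P) = 0
V(B) = √(1 + B) (V(B) = √(B + 1) = √(1 + B))
V(q(3))*(-11) - 4 = √(1 + 0)*(-11) - 4 = √1*(-11) - 4 = 1*(-11) - 4 = -11 - 4 = -15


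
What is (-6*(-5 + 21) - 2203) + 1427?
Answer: -872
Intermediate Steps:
(-6*(-5 + 21) - 2203) + 1427 = (-6*16 - 2203) + 1427 = (-96 - 2203) + 1427 = -2299 + 1427 = -872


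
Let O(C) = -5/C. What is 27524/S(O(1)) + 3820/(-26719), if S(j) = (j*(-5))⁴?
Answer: -756773744/10437109375 ≈ -0.072508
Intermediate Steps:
S(j) = 625*j⁴ (S(j) = (-5*j)⁴ = 625*j⁴)
27524/S(O(1)) + 3820/(-26719) = 27524/((625*(-5/1)⁴)) + 3820/(-26719) = 27524/((625*(-5*1)⁴)) + 3820*(-1/26719) = 27524/((625*(-5)⁴)) - 3820/26719 = 27524/((625*625)) - 3820/26719 = 27524/390625 - 3820/26719 = -756773744/10437109375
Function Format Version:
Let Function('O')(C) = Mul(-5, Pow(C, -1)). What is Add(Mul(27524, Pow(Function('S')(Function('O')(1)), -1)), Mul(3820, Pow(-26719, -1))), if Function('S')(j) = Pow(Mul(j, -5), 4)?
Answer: Rational(-756773744, 10437109375) ≈ -0.072508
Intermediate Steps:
Function('S')(j) = Mul(625, Pow(j, 4)) (Function('S')(j) = Pow(Mul(-5, j), 4) = Mul(625, Pow(j, 4)))
Add(Mul(27524, Pow(Function('S')(Function('O')(1)), -1)), Mul(3820, Pow(-26719, -1))) = Add(Mul(27524, Pow(Mul(625, Pow(Mul(-5, Pow(1, -1)), 4)), -1)), Mul(3820, Pow(-26719, -1))) = Add(Mul(27524, Pow(Mul(625, Pow(Mul(-5, 1), 4)), -1)), Mul(3820, Rational(-1, 26719))) = Add(Mul(27524, Pow(Mul(625, Pow(-5, 4)), -1)), Rational(-3820, 26719)) = Add(Mul(27524, Pow(Mul(625, 625), -1)), Rational(-3820, 26719)) = Add(Mul(27524, Pow(390625, -1)), Rational(-3820, 26719)) = Add(Mul(27524, Rational(1, 390625)), Rational(-3820, 26719)) = Add(Rational(27524, 390625), Rational(-3820, 26719)) = Rational(-756773744, 10437109375)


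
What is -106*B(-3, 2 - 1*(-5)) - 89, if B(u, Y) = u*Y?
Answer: 2137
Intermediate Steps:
B(u, Y) = Y*u
-106*B(-3, 2 - 1*(-5)) - 89 = -106*(2 - 1*(-5))*(-3) - 89 = -106*(2 + 5)*(-3) - 89 = -742*(-3) - 89 = -106*(-21) - 89 = 2226 - 89 = 2137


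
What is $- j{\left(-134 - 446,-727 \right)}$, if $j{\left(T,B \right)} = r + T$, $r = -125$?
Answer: $705$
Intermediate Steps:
$j{\left(T,B \right)} = -125 + T$
$- j{\left(-134 - 446,-727 \right)} = - (-125 - 580) = \left(-1\right) \left(-705\right) = 705$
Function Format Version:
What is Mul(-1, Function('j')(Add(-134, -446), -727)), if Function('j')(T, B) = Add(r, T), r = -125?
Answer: 705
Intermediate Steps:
Function('j')(T, B) = Add(-125, T)
Mul(-1, Function('j')(Add(-134, -446), -727)) = Mul(-1, Add(-125, Add(-134, -446))) = Mul(-1, Add(-125, -580)) = Mul(-1, -705) = 705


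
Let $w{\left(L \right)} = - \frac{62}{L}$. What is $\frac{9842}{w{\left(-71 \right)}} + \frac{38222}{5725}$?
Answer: $\frac{2001448357}{177475} \approx 11277.0$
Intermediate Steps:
$\frac{9842}{w{\left(-71 \right)}} + \frac{38222}{5725} = \frac{9842}{\left(-62\right) \frac{1}{-71}} + \frac{38222}{5725} = \frac{9842}{\left(-62\right) \left(- \frac{1}{71}\right)} + 38222 \cdot \frac{1}{5725} = \frac{9842}{\frac{62}{71}} + \frac{38222}{5725} = 9842 \cdot \frac{71}{62} + \frac{38222}{5725} = \frac{349391}{31} + \frac{38222}{5725} = \frac{2001448357}{177475}$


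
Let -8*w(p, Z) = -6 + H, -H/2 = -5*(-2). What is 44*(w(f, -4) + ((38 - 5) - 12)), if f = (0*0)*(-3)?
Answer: 1067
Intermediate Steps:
H = -20 (H = -(-10)*(-2) = -2*10 = -20)
f = 0 (f = 0*(-3) = 0)
w(p, Z) = 13/4 (w(p, Z) = -(-6 - 20)/8 = -⅛*(-26) = 13/4)
44*(w(f, -4) + ((38 - 5) - 12)) = 44*(13/4 + ((38 - 5) - 12)) = 44*(13/4 + (33 - 12)) = 44*(13/4 + 21) = 44*(97/4) = 1067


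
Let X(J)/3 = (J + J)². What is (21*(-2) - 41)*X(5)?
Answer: -24900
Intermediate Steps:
X(J) = 12*J² (X(J) = 3*(J + J)² = 3*(2*J)² = 3*(4*J²) = 12*J²)
(21*(-2) - 41)*X(5) = (21*(-2) - 41)*(12*5²) = (-42 - 41)*(12*25) = -83*300 = -24900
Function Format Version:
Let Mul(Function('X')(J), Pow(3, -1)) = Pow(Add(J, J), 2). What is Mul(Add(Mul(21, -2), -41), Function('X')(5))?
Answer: -24900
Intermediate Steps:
Function('X')(J) = Mul(12, Pow(J, 2)) (Function('X')(J) = Mul(3, Pow(Add(J, J), 2)) = Mul(3, Pow(Mul(2, J), 2)) = Mul(3, Mul(4, Pow(J, 2))) = Mul(12, Pow(J, 2)))
Mul(Add(Mul(21, -2), -41), Function('X')(5)) = Mul(Add(Mul(21, -2), -41), Mul(12, Pow(5, 2))) = Mul(Add(-42, -41), Mul(12, 25)) = Mul(-83, 300) = -24900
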